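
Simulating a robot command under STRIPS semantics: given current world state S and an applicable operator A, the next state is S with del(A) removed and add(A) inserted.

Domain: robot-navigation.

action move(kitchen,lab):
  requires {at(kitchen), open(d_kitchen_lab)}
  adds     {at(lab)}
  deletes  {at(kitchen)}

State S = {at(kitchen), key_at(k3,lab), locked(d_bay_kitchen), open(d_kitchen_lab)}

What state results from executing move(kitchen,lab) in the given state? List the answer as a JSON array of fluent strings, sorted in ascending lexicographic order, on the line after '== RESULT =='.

Compute (S \ del) ∪ add:
  pre ⊆ S: {at(kitchen), open(d_kitchen_lab)} ⊆ S  — applicable
  S \ del = {key_at(k3,lab), locked(d_bay_kitchen), open(d_kitchen_lab)}
  ∪ add   = {at(lab), key_at(k3,lab), locked(d_bay_kitchen), open(d_kitchen_lab)}

== RESULT ==
["at(lab)", "key_at(k3,lab)", "locked(d_bay_kitchen)", "open(d_kitchen_lab)"]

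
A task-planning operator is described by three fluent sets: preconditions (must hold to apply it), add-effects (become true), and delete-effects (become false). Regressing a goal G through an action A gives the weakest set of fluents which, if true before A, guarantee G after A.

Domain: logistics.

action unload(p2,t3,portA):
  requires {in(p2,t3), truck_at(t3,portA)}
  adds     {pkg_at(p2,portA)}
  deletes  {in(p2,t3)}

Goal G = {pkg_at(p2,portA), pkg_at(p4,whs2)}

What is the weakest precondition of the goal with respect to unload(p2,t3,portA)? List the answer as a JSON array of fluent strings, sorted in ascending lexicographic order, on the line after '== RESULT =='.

Regress:
  G ∩ del = {}  (empty — regression defined)
  G \ add = {pkg_at(p2,portA), pkg_at(p4,whs2)} \ {pkg_at(p2,portA)} = {pkg_at(p4,whs2)}
  ∪ pre   = {pkg_at(p4,whs2)} ∪ {in(p2,t3), truck_at(t3,portA)}
          = {in(p2,t3), pkg_at(p4,whs2), truck_at(t3,portA)}

== RESULT ==
["in(p2,t3)", "pkg_at(p4,whs2)", "truck_at(t3,portA)"]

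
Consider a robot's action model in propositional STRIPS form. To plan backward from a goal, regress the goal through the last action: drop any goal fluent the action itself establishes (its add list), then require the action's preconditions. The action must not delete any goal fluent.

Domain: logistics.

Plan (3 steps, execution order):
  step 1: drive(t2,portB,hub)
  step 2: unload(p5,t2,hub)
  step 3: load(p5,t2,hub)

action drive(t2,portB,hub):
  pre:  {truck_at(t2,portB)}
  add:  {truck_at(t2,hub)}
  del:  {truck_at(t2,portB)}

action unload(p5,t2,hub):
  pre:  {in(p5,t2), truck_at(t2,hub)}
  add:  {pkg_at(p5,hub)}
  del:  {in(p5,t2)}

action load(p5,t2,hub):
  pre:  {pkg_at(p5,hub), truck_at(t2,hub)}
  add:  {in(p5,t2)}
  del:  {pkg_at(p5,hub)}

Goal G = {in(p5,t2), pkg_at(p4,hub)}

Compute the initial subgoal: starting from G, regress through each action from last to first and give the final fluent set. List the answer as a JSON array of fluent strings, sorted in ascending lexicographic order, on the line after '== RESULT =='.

Work backward from the goal:
  through step 3 (load(p5,t2,hub)): drop {in(p5,t2)}, keep {pkg_at(p4,hub)}, require {pkg_at(p5,hub), truck_at(t2,hub)}
    → {pkg_at(p4,hub), pkg_at(p5,hub), truck_at(t2,hub)}
  through step 2 (unload(p5,t2,hub)): drop {pkg_at(p5,hub)}, keep {pkg_at(p4,hub), truck_at(t2,hub)}, require {in(p5,t2), truck_at(t2,hub)}
    → {in(p5,t2), pkg_at(p4,hub), truck_at(t2,hub)}
  through step 1 (drive(t2,portB,hub)): drop {truck_at(t2,hub)}, keep {in(p5,t2), pkg_at(p4,hub)}, require {truck_at(t2,portB)}
    → {in(p5,t2), pkg_at(p4,hub), truck_at(t2,portB)}

== RESULT ==
["in(p5,t2)", "pkg_at(p4,hub)", "truck_at(t2,portB)"]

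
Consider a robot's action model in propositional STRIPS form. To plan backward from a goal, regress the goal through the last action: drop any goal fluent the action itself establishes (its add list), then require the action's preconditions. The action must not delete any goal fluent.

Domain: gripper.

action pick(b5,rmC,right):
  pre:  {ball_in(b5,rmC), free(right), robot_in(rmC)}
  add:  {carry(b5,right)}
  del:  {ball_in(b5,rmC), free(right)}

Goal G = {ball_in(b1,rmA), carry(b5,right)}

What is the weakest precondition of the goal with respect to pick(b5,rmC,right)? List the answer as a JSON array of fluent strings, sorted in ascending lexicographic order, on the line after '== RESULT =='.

Compute (G \ add) ∪ pre:
  G ∩ del = {}  (empty — regression defined)
  G \ add = {ball_in(b1,rmA), carry(b5,right)} \ {carry(b5,right)} = {ball_in(b1,rmA)}
  ∪ pre   = {ball_in(b1,rmA)} ∪ {ball_in(b5,rmC), free(right), robot_in(rmC)}
          = {ball_in(b1,rmA), ball_in(b5,rmC), free(right), robot_in(rmC)}

== RESULT ==
["ball_in(b1,rmA)", "ball_in(b5,rmC)", "free(right)", "robot_in(rmC)"]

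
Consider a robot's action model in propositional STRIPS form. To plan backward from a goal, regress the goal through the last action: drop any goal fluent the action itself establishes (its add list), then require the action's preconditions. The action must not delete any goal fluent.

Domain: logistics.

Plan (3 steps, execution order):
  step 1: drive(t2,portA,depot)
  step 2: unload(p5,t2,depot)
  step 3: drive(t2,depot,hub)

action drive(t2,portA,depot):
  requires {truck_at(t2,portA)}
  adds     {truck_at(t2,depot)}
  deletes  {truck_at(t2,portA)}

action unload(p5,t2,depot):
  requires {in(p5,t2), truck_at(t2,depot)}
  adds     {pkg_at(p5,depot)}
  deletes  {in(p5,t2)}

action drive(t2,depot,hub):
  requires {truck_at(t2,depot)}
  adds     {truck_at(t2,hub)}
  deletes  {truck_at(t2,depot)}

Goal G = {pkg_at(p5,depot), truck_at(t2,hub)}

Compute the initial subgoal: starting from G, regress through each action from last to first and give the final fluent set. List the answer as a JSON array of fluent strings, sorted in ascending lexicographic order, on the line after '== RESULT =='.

Work backward from the goal:
  through step 3 (drive(t2,depot,hub)): drop {truck_at(t2,hub)}, keep {pkg_at(p5,depot)}, require {truck_at(t2,depot)}
    → {pkg_at(p5,depot), truck_at(t2,depot)}
  through step 2 (unload(p5,t2,depot)): drop {pkg_at(p5,depot)}, keep {truck_at(t2,depot)}, require {in(p5,t2), truck_at(t2,depot)}
    → {in(p5,t2), truck_at(t2,depot)}
  through step 1 (drive(t2,portA,depot)): drop {truck_at(t2,depot)}, keep {in(p5,t2)}, require {truck_at(t2,portA)}
    → {in(p5,t2), truck_at(t2,portA)}

== RESULT ==
["in(p5,t2)", "truck_at(t2,portA)"]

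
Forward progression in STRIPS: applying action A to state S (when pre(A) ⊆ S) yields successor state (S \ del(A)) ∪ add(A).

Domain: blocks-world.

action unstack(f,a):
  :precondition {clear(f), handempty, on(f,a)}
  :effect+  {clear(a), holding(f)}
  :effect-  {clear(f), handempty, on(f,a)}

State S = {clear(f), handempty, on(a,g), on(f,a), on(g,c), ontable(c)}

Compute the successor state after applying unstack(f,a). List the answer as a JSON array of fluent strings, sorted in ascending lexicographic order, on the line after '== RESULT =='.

Compute (S \ del) ∪ add:
  pre ⊆ S: {clear(f), handempty, on(f,a)} ⊆ S  — applicable
  S \ del = {on(a,g), on(g,c), ontable(c)}
  ∪ add   = {clear(a), holding(f), on(a,g), on(g,c), ontable(c)}

== RESULT ==
["clear(a)", "holding(f)", "on(a,g)", "on(g,c)", "ontable(c)"]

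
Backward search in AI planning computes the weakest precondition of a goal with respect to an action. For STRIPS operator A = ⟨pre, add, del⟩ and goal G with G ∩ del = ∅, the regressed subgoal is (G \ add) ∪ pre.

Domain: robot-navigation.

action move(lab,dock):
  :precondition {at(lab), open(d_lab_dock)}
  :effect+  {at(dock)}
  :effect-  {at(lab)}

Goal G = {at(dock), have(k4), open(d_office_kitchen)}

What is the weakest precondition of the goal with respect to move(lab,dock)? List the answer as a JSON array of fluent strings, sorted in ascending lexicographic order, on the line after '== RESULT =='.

Compute (G \ add) ∪ pre:
  G ∩ del = {}  (empty — regression defined)
  G \ add = {at(dock), have(k4), open(d_office_kitchen)} \ {at(dock)} = {have(k4), open(d_office_kitchen)}
  ∪ pre   = {have(k4), open(d_office_kitchen)} ∪ {at(lab), open(d_lab_dock)}
          = {at(lab), have(k4), open(d_lab_dock), open(d_office_kitchen)}

== RESULT ==
["at(lab)", "have(k4)", "open(d_lab_dock)", "open(d_office_kitchen)"]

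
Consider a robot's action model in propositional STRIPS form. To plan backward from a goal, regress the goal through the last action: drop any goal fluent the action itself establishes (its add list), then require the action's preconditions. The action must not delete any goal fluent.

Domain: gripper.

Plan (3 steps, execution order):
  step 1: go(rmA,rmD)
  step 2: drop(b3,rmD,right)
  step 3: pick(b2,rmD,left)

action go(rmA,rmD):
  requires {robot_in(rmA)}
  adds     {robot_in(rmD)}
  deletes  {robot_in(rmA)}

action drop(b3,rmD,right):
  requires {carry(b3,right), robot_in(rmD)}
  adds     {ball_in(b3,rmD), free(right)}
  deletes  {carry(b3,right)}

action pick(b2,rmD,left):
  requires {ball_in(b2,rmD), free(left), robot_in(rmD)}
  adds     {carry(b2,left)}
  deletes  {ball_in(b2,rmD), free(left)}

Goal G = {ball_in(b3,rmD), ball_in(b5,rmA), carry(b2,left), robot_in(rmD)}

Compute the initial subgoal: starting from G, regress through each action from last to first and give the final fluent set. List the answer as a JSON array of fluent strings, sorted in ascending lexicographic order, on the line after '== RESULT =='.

Regress step by step:
  through step 3 (pick(b2,rmD,left)): drop {carry(b2,left)}, keep {ball_in(b3,rmD), ball_in(b5,rmA), robot_in(rmD)}, require {ball_in(b2,rmD), free(left), robot_in(rmD)}
    → {ball_in(b2,rmD), ball_in(b3,rmD), ball_in(b5,rmA), free(left), robot_in(rmD)}
  through step 2 (drop(b3,rmD,right)): drop {ball_in(b3,rmD)}, keep {ball_in(b2,rmD), ball_in(b5,rmA), free(left), robot_in(rmD)}, require {carry(b3,right), robot_in(rmD)}
    → {ball_in(b2,rmD), ball_in(b5,rmA), carry(b3,right), free(left), robot_in(rmD)}
  through step 1 (go(rmA,rmD)): drop {robot_in(rmD)}, keep {ball_in(b2,rmD), ball_in(b5,rmA), carry(b3,right), free(left)}, require {robot_in(rmA)}
    → {ball_in(b2,rmD), ball_in(b5,rmA), carry(b3,right), free(left), robot_in(rmA)}

== RESULT ==
["ball_in(b2,rmD)", "ball_in(b5,rmA)", "carry(b3,right)", "free(left)", "robot_in(rmA)"]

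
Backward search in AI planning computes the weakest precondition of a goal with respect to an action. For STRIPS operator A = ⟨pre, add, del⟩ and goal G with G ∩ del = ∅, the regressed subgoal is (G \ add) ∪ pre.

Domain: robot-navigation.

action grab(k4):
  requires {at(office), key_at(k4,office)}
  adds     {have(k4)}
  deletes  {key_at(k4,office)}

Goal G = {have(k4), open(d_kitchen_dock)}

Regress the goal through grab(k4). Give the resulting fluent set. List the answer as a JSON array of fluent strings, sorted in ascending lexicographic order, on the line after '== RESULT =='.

Compute (G \ add) ∪ pre:
  G ∩ del = {}  (empty — regression defined)
  G \ add = {have(k4), open(d_kitchen_dock)} \ {have(k4)} = {open(d_kitchen_dock)}
  ∪ pre   = {open(d_kitchen_dock)} ∪ {at(office), key_at(k4,office)}
          = {at(office), key_at(k4,office), open(d_kitchen_dock)}

== RESULT ==
["at(office)", "key_at(k4,office)", "open(d_kitchen_dock)"]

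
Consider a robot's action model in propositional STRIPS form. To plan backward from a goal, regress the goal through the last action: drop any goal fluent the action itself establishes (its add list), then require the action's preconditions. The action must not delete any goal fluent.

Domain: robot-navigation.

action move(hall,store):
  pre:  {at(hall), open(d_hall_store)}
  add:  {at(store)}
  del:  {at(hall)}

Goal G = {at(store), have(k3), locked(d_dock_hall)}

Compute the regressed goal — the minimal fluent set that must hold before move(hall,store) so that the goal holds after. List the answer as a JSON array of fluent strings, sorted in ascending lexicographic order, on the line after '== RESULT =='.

Compute (G \ add) ∪ pre:
  G ∩ del = {}  (empty — regression defined)
  G \ add = {at(store), have(k3), locked(d_dock_hall)} \ {at(store)} = {have(k3), locked(d_dock_hall)}
  ∪ pre   = {have(k3), locked(d_dock_hall)} ∪ {at(hall), open(d_hall_store)}
          = {at(hall), have(k3), locked(d_dock_hall), open(d_hall_store)}

== RESULT ==
["at(hall)", "have(k3)", "locked(d_dock_hall)", "open(d_hall_store)"]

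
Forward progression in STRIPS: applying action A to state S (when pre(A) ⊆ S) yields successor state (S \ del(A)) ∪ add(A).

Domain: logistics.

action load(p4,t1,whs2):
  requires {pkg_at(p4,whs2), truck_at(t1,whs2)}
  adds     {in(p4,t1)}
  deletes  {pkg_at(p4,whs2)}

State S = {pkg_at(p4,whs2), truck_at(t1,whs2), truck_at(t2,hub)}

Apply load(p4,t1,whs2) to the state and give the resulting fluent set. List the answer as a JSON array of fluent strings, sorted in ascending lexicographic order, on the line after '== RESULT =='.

Compute (S \ del) ∪ add:
  pre ⊆ S: {pkg_at(p4,whs2), truck_at(t1,whs2)} ⊆ S  — applicable
  S \ del = {truck_at(t1,whs2), truck_at(t2,hub)}
  ∪ add   = {in(p4,t1), truck_at(t1,whs2), truck_at(t2,hub)}

== RESULT ==
["in(p4,t1)", "truck_at(t1,whs2)", "truck_at(t2,hub)"]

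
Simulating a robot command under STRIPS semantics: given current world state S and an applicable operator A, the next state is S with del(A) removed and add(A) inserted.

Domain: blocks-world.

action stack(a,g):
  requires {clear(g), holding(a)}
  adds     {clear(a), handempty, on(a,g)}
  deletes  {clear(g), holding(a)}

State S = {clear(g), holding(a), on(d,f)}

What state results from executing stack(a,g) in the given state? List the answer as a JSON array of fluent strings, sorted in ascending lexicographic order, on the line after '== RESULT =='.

Compute (S \ del) ∪ add:
  pre ⊆ S: {clear(g), holding(a)} ⊆ S  — applicable
  S \ del = {on(d,f)}
  ∪ add   = {clear(a), handempty, on(a,g), on(d,f)}

== RESULT ==
["clear(a)", "handempty", "on(a,g)", "on(d,f)"]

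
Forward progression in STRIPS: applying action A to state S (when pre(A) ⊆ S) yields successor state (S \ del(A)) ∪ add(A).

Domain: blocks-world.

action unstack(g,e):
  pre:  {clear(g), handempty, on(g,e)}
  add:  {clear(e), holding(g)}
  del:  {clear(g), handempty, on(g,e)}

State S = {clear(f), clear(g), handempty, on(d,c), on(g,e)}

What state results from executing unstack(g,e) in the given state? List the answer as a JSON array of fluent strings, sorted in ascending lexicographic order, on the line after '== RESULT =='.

Progress:
  pre ⊆ S: {clear(g), handempty, on(g,e)} ⊆ S  — applicable
  S \ del = {clear(f), on(d,c)}
  ∪ add   = {clear(e), clear(f), holding(g), on(d,c)}

== RESULT ==
["clear(e)", "clear(f)", "holding(g)", "on(d,c)"]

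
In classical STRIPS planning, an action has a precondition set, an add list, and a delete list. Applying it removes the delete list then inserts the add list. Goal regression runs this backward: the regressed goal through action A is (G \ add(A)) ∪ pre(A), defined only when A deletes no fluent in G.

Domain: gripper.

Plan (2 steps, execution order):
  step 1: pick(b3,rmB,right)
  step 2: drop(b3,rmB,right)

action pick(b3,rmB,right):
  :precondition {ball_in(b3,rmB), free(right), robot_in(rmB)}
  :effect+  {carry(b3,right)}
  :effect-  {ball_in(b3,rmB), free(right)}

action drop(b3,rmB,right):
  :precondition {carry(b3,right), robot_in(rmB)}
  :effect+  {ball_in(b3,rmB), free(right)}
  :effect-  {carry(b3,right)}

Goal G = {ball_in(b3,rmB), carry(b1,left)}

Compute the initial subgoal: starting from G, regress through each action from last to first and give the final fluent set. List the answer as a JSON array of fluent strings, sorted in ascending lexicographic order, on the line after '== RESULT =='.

Work backward from the goal:
  through step 2 (drop(b3,rmB,right)): drop {ball_in(b3,rmB)}, keep {carry(b1,left)}, require {carry(b3,right), robot_in(rmB)}
    → {carry(b1,left), carry(b3,right), robot_in(rmB)}
  through step 1 (pick(b3,rmB,right)): drop {carry(b3,right)}, keep {carry(b1,left), robot_in(rmB)}, require {ball_in(b3,rmB), free(right), robot_in(rmB)}
    → {ball_in(b3,rmB), carry(b1,left), free(right), robot_in(rmB)}

== RESULT ==
["ball_in(b3,rmB)", "carry(b1,left)", "free(right)", "robot_in(rmB)"]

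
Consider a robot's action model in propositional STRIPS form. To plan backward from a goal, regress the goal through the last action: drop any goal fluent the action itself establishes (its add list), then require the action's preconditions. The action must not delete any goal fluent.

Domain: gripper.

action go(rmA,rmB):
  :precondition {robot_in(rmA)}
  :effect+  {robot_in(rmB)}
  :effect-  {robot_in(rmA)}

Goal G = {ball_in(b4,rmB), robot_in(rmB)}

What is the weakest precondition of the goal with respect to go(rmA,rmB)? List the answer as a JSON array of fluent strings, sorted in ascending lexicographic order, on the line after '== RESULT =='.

Compute (G \ add) ∪ pre:
  G ∩ del = {}  (empty — regression defined)
  G \ add = {ball_in(b4,rmB), robot_in(rmB)} \ {robot_in(rmB)} = {ball_in(b4,rmB)}
  ∪ pre   = {ball_in(b4,rmB)} ∪ {robot_in(rmA)}
          = {ball_in(b4,rmB), robot_in(rmA)}

== RESULT ==
["ball_in(b4,rmB)", "robot_in(rmA)"]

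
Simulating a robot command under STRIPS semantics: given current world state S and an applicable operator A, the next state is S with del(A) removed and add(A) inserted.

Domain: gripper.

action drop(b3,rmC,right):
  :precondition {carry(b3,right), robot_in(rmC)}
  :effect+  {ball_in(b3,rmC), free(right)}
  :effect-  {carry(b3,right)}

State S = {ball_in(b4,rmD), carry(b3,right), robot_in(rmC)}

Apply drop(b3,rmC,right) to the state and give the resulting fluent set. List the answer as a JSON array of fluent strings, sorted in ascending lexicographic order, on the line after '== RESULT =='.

Compute (S \ del) ∪ add:
  pre ⊆ S: {carry(b3,right), robot_in(rmC)} ⊆ S  — applicable
  S \ del = {ball_in(b4,rmD), robot_in(rmC)}
  ∪ add   = {ball_in(b3,rmC), ball_in(b4,rmD), free(right), robot_in(rmC)}

== RESULT ==
["ball_in(b3,rmC)", "ball_in(b4,rmD)", "free(right)", "robot_in(rmC)"]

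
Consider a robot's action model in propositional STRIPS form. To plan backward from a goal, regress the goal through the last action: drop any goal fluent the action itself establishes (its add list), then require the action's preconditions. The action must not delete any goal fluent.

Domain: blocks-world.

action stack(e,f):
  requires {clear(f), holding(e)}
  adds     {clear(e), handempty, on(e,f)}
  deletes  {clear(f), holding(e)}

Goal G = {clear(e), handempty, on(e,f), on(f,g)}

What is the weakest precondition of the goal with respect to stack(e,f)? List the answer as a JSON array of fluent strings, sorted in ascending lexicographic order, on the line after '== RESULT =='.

Regress:
  G ∩ del = {}  (empty — regression defined)
  G \ add = {clear(e), handempty, on(e,f), on(f,g)} \ {clear(e), handempty, on(e,f)} = {on(f,g)}
  ∪ pre   = {on(f,g)} ∪ {clear(f), holding(e)}
          = {clear(f), holding(e), on(f,g)}

== RESULT ==
["clear(f)", "holding(e)", "on(f,g)"]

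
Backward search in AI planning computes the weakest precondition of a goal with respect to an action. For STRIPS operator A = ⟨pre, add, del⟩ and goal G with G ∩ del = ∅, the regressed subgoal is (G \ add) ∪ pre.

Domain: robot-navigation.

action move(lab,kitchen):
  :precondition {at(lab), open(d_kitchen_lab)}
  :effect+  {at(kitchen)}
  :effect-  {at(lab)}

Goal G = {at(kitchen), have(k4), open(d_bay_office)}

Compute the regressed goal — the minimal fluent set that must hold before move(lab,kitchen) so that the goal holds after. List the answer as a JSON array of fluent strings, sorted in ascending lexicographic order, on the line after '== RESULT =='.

Compute (G \ add) ∪ pre:
  G ∩ del = {}  (empty — regression defined)
  G \ add = {at(kitchen), have(k4), open(d_bay_office)} \ {at(kitchen)} = {have(k4), open(d_bay_office)}
  ∪ pre   = {have(k4), open(d_bay_office)} ∪ {at(lab), open(d_kitchen_lab)}
          = {at(lab), have(k4), open(d_bay_office), open(d_kitchen_lab)}

== RESULT ==
["at(lab)", "have(k4)", "open(d_bay_office)", "open(d_kitchen_lab)"]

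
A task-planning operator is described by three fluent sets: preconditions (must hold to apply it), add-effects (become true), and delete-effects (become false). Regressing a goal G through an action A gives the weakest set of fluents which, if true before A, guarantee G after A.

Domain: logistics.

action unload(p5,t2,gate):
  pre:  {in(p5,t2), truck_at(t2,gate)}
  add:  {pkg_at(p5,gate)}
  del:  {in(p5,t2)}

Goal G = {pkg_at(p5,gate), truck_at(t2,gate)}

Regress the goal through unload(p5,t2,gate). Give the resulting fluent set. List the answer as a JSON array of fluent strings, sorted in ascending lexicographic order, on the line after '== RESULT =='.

Regress:
  G ∩ del = {}  (empty — regression defined)
  G \ add = {pkg_at(p5,gate), truck_at(t2,gate)} \ {pkg_at(p5,gate)} = {truck_at(t2,gate)}
  ∪ pre   = {truck_at(t2,gate)} ∪ {in(p5,t2), truck_at(t2,gate)}
          = {in(p5,t2), truck_at(t2,gate)}

== RESULT ==
["in(p5,t2)", "truck_at(t2,gate)"]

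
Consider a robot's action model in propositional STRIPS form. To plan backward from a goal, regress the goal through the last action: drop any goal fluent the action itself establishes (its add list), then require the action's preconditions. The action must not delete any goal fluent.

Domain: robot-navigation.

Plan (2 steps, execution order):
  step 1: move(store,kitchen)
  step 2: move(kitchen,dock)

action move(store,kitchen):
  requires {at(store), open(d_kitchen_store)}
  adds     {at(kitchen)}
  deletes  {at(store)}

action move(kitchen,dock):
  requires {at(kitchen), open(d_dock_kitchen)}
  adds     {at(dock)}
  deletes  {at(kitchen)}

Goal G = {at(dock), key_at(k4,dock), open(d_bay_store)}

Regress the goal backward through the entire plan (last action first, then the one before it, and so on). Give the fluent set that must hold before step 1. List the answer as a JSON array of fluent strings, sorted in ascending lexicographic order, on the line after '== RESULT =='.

Work backward from the goal:
  through step 2 (move(kitchen,dock)): drop {at(dock)}, keep {key_at(k4,dock), open(d_bay_store)}, require {at(kitchen), open(d_dock_kitchen)}
    → {at(kitchen), key_at(k4,dock), open(d_bay_store), open(d_dock_kitchen)}
  through step 1 (move(store,kitchen)): drop {at(kitchen)}, keep {key_at(k4,dock), open(d_bay_store), open(d_dock_kitchen)}, require {at(store), open(d_kitchen_store)}
    → {at(store), key_at(k4,dock), open(d_bay_store), open(d_dock_kitchen), open(d_kitchen_store)}

== RESULT ==
["at(store)", "key_at(k4,dock)", "open(d_bay_store)", "open(d_dock_kitchen)", "open(d_kitchen_store)"]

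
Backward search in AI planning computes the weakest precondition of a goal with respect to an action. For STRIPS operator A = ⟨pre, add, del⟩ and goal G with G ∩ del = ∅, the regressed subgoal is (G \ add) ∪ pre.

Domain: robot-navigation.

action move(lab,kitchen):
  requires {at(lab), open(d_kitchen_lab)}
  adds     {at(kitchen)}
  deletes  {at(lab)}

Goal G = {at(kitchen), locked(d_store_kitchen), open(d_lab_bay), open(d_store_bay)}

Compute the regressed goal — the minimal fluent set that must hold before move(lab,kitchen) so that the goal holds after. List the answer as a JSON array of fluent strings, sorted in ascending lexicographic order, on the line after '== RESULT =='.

Regress:
  G ∩ del = {}  (empty — regression defined)
  G \ add = {at(kitchen), locked(d_store_kitchen), open(d_lab_bay), open(d_store_bay)} \ {at(kitchen)} = {locked(d_store_kitchen), open(d_lab_bay), open(d_store_bay)}
  ∪ pre   = {locked(d_store_kitchen), open(d_lab_bay), open(d_store_bay)} ∪ {at(lab), open(d_kitchen_lab)}
          = {at(lab), locked(d_store_kitchen), open(d_kitchen_lab), open(d_lab_bay), open(d_store_bay)}

== RESULT ==
["at(lab)", "locked(d_store_kitchen)", "open(d_kitchen_lab)", "open(d_lab_bay)", "open(d_store_bay)"]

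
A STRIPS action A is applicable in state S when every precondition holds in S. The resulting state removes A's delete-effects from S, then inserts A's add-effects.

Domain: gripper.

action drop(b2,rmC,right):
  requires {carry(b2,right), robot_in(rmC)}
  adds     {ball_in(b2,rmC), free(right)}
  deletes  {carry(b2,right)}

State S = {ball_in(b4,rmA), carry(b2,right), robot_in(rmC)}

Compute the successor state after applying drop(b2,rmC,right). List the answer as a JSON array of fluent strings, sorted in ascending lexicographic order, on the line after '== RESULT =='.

Progress:
  pre ⊆ S: {carry(b2,right), robot_in(rmC)} ⊆ S  — applicable
  S \ del = {ball_in(b4,rmA), robot_in(rmC)}
  ∪ add   = {ball_in(b2,rmC), ball_in(b4,rmA), free(right), robot_in(rmC)}

== RESULT ==
["ball_in(b2,rmC)", "ball_in(b4,rmA)", "free(right)", "robot_in(rmC)"]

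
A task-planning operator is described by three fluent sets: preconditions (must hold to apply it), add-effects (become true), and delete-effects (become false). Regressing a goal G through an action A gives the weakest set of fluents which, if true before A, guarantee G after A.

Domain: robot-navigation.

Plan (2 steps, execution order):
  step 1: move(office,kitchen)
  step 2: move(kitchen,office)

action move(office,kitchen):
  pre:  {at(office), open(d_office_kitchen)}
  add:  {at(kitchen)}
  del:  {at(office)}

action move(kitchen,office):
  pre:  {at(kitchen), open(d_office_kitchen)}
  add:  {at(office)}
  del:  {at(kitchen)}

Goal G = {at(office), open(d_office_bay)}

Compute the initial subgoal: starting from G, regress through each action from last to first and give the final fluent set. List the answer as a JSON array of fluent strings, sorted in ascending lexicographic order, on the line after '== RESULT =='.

Work backward from the goal:
  through step 2 (move(kitchen,office)): drop {at(office)}, keep {open(d_office_bay)}, require {at(kitchen), open(d_office_kitchen)}
    → {at(kitchen), open(d_office_bay), open(d_office_kitchen)}
  through step 1 (move(office,kitchen)): drop {at(kitchen)}, keep {open(d_office_bay), open(d_office_kitchen)}, require {at(office), open(d_office_kitchen)}
    → {at(office), open(d_office_bay), open(d_office_kitchen)}

== RESULT ==
["at(office)", "open(d_office_bay)", "open(d_office_kitchen)"]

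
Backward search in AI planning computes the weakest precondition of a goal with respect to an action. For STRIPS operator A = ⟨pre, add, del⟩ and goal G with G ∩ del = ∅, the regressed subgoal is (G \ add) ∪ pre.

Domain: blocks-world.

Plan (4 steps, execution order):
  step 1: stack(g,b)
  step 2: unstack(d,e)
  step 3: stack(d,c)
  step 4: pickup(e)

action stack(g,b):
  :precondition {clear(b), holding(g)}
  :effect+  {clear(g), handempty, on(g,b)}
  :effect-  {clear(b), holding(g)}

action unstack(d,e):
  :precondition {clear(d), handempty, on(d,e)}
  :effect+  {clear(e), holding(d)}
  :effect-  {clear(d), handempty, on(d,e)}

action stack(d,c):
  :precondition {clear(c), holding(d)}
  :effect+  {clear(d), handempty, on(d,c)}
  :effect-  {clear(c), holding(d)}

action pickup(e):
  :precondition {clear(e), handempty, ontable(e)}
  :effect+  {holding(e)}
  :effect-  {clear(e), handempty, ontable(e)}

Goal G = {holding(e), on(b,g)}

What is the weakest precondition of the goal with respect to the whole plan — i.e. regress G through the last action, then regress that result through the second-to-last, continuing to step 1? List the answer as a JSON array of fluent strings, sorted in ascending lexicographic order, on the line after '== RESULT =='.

Work backward from the goal:
  through step 4 (pickup(e)): drop {holding(e)}, keep {on(b,g)}, require {clear(e), handempty, ontable(e)}
    → {clear(e), handempty, on(b,g), ontable(e)}
  through step 3 (stack(d,c)): drop {handempty}, keep {clear(e), on(b,g), ontable(e)}, require {clear(c), holding(d)}
    → {clear(c), clear(e), holding(d), on(b,g), ontable(e)}
  through step 2 (unstack(d,e)): drop {clear(e), holding(d)}, keep {clear(c), on(b,g), ontable(e)}, require {clear(d), handempty, on(d,e)}
    → {clear(c), clear(d), handempty, on(b,g), on(d,e), ontable(e)}
  through step 1 (stack(g,b)): drop {handempty}, keep {clear(c), clear(d), on(b,g), on(d,e), ontable(e)}, require {clear(b), holding(g)}
    → {clear(b), clear(c), clear(d), holding(g), on(b,g), on(d,e), ontable(e)}

== RESULT ==
["clear(b)", "clear(c)", "clear(d)", "holding(g)", "on(b,g)", "on(d,e)", "ontable(e)"]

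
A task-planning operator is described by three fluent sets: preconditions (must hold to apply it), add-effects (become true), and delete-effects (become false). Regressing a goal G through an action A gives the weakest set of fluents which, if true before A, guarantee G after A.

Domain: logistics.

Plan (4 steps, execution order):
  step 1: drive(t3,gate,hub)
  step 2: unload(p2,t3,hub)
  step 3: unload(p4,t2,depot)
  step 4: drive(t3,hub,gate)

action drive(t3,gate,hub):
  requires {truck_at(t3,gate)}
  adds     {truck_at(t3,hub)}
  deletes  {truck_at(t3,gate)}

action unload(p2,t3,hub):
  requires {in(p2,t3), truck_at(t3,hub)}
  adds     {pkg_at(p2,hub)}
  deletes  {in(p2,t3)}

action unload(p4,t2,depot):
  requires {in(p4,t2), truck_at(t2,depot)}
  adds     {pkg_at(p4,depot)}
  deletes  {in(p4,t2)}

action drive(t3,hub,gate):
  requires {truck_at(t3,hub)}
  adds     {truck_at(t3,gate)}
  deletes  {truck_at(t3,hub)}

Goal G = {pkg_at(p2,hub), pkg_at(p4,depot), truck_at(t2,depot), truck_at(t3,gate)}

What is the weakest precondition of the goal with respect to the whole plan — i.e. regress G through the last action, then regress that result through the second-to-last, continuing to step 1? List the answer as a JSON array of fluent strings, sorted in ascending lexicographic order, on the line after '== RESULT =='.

Work backward from the goal:
  through step 4 (drive(t3,hub,gate)): drop {truck_at(t3,gate)}, keep {pkg_at(p2,hub), pkg_at(p4,depot), truck_at(t2,depot)}, require {truck_at(t3,hub)}
    → {pkg_at(p2,hub), pkg_at(p4,depot), truck_at(t2,depot), truck_at(t3,hub)}
  through step 3 (unload(p4,t2,depot)): drop {pkg_at(p4,depot)}, keep {pkg_at(p2,hub), truck_at(t2,depot), truck_at(t3,hub)}, require {in(p4,t2), truck_at(t2,depot)}
    → {in(p4,t2), pkg_at(p2,hub), truck_at(t2,depot), truck_at(t3,hub)}
  through step 2 (unload(p2,t3,hub)): drop {pkg_at(p2,hub)}, keep {in(p4,t2), truck_at(t2,depot), truck_at(t3,hub)}, require {in(p2,t3), truck_at(t3,hub)}
    → {in(p2,t3), in(p4,t2), truck_at(t2,depot), truck_at(t3,hub)}
  through step 1 (drive(t3,gate,hub)): drop {truck_at(t3,hub)}, keep {in(p2,t3), in(p4,t2), truck_at(t2,depot)}, require {truck_at(t3,gate)}
    → {in(p2,t3), in(p4,t2), truck_at(t2,depot), truck_at(t3,gate)}

== RESULT ==
["in(p2,t3)", "in(p4,t2)", "truck_at(t2,depot)", "truck_at(t3,gate)"]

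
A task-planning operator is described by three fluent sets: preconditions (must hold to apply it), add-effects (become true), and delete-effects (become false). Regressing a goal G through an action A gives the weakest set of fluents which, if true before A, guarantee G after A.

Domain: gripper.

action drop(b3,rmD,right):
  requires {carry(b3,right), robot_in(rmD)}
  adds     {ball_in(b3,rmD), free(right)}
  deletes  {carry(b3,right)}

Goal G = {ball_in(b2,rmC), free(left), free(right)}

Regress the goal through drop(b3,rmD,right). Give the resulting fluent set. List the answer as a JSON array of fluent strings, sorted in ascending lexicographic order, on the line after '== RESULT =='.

Regress:
  G ∩ del = {}  (empty — regression defined)
  G \ add = {ball_in(b2,rmC), free(left), free(right)} \ {ball_in(b3,rmD), free(right)} = {ball_in(b2,rmC), free(left)}
  ∪ pre   = {ball_in(b2,rmC), free(left)} ∪ {carry(b3,right), robot_in(rmD)}
          = {ball_in(b2,rmC), carry(b3,right), free(left), robot_in(rmD)}

== RESULT ==
["ball_in(b2,rmC)", "carry(b3,right)", "free(left)", "robot_in(rmD)"]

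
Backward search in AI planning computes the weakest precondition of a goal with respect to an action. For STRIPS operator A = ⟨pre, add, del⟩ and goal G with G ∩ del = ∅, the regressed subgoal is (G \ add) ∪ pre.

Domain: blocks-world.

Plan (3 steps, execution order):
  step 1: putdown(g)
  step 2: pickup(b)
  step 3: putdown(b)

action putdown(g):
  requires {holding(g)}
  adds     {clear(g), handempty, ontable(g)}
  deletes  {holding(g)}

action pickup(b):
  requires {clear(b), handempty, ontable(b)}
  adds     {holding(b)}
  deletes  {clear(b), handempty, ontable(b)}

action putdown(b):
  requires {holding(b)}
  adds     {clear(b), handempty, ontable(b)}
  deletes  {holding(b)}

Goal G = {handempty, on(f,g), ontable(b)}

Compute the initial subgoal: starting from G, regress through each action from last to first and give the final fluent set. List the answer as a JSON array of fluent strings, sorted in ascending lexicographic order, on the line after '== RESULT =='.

Work backward from the goal:
  through step 3 (putdown(b)): drop {handempty, ontable(b)}, keep {on(f,g)}, require {holding(b)}
    → {holding(b), on(f,g)}
  through step 2 (pickup(b)): drop {holding(b)}, keep {on(f,g)}, require {clear(b), handempty, ontable(b)}
    → {clear(b), handempty, on(f,g), ontable(b)}
  through step 1 (putdown(g)): drop {handempty}, keep {clear(b), on(f,g), ontable(b)}, require {holding(g)}
    → {clear(b), holding(g), on(f,g), ontable(b)}

== RESULT ==
["clear(b)", "holding(g)", "on(f,g)", "ontable(b)"]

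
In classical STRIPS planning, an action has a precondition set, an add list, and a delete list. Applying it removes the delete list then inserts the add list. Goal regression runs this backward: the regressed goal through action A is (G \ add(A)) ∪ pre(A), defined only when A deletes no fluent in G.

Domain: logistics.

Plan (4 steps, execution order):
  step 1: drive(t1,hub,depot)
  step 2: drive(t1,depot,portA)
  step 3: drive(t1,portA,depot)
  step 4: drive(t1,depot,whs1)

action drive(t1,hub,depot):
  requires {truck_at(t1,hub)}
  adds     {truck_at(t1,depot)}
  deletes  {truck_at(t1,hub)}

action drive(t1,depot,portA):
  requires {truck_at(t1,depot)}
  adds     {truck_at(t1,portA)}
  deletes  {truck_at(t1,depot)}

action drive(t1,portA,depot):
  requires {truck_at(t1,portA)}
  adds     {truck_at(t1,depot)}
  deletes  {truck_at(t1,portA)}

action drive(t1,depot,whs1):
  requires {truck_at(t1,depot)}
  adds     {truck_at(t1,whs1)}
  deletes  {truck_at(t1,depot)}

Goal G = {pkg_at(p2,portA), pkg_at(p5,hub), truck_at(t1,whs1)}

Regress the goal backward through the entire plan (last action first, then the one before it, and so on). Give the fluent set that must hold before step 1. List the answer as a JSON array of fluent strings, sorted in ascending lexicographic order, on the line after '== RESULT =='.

Work backward from the goal:
  through step 4 (drive(t1,depot,whs1)): drop {truck_at(t1,whs1)}, keep {pkg_at(p2,portA), pkg_at(p5,hub)}, require {truck_at(t1,depot)}
    → {pkg_at(p2,portA), pkg_at(p5,hub), truck_at(t1,depot)}
  through step 3 (drive(t1,portA,depot)): drop {truck_at(t1,depot)}, keep {pkg_at(p2,portA), pkg_at(p5,hub)}, require {truck_at(t1,portA)}
    → {pkg_at(p2,portA), pkg_at(p5,hub), truck_at(t1,portA)}
  through step 2 (drive(t1,depot,portA)): drop {truck_at(t1,portA)}, keep {pkg_at(p2,portA), pkg_at(p5,hub)}, require {truck_at(t1,depot)}
    → {pkg_at(p2,portA), pkg_at(p5,hub), truck_at(t1,depot)}
  through step 1 (drive(t1,hub,depot)): drop {truck_at(t1,depot)}, keep {pkg_at(p2,portA), pkg_at(p5,hub)}, require {truck_at(t1,hub)}
    → {pkg_at(p2,portA), pkg_at(p5,hub), truck_at(t1,hub)}

== RESULT ==
["pkg_at(p2,portA)", "pkg_at(p5,hub)", "truck_at(t1,hub)"]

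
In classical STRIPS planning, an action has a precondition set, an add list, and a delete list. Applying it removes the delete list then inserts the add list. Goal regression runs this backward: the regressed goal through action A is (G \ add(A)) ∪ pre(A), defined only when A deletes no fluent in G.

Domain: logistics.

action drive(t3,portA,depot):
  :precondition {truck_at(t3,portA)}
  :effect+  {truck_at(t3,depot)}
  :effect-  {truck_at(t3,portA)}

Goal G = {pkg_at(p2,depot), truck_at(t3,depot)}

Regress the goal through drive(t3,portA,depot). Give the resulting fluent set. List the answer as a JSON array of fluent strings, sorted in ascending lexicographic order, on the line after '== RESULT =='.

Compute (G \ add) ∪ pre:
  G ∩ del = {}  (empty — regression defined)
  G \ add = {pkg_at(p2,depot), truck_at(t3,depot)} \ {truck_at(t3,depot)} = {pkg_at(p2,depot)}
  ∪ pre   = {pkg_at(p2,depot)} ∪ {truck_at(t3,portA)}
          = {pkg_at(p2,depot), truck_at(t3,portA)}

== RESULT ==
["pkg_at(p2,depot)", "truck_at(t3,portA)"]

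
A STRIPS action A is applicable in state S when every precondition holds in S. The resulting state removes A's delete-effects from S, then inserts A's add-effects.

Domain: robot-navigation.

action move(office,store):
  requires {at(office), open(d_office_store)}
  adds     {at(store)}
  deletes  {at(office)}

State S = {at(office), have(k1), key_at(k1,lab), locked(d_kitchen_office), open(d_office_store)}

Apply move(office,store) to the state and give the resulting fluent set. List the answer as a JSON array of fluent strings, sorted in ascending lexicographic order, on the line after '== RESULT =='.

Progress:
  pre ⊆ S: {at(office), open(d_office_store)} ⊆ S  — applicable
  S \ del = {have(k1), key_at(k1,lab), locked(d_kitchen_office), open(d_office_store)}
  ∪ add   = {at(store), have(k1), key_at(k1,lab), locked(d_kitchen_office), open(d_office_store)}

== RESULT ==
["at(store)", "have(k1)", "key_at(k1,lab)", "locked(d_kitchen_office)", "open(d_office_store)"]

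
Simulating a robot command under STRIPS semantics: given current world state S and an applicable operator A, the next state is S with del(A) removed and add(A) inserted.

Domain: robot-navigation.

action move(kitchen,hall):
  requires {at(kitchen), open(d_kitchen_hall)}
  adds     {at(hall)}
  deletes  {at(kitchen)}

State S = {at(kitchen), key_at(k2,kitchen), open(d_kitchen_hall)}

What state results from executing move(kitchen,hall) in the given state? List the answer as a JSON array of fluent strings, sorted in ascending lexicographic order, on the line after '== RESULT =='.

Progress:
  pre ⊆ S: {at(kitchen), open(d_kitchen_hall)} ⊆ S  — applicable
  S \ del = {key_at(k2,kitchen), open(d_kitchen_hall)}
  ∪ add   = {at(hall), key_at(k2,kitchen), open(d_kitchen_hall)}

== RESULT ==
["at(hall)", "key_at(k2,kitchen)", "open(d_kitchen_hall)"]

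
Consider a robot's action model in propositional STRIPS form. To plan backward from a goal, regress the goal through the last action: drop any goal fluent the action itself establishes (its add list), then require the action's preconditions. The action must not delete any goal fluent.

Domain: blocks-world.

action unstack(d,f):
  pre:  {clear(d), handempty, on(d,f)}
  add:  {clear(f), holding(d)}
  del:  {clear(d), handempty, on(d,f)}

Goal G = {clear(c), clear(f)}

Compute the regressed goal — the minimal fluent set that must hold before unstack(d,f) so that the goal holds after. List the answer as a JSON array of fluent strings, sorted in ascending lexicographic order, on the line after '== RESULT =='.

Compute (G \ add) ∪ pre:
  G ∩ del = {}  (empty — regression defined)
  G \ add = {clear(c), clear(f)} \ {clear(f), holding(d)} = {clear(c)}
  ∪ pre   = {clear(c)} ∪ {clear(d), handempty, on(d,f)}
          = {clear(c), clear(d), handempty, on(d,f)}

== RESULT ==
["clear(c)", "clear(d)", "handempty", "on(d,f)"]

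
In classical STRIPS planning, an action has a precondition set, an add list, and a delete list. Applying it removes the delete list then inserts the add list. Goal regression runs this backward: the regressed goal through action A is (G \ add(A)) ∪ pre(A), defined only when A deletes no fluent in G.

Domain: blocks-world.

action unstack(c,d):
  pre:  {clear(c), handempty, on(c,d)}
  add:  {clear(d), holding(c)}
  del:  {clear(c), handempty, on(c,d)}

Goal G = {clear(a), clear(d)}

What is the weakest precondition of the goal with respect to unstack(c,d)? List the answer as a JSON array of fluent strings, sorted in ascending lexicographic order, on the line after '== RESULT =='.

Regress:
  G ∩ del = {}  (empty — regression defined)
  G \ add = {clear(a), clear(d)} \ {clear(d), holding(c)} = {clear(a)}
  ∪ pre   = {clear(a)} ∪ {clear(c), handempty, on(c,d)}
          = {clear(a), clear(c), handempty, on(c,d)}

== RESULT ==
["clear(a)", "clear(c)", "handempty", "on(c,d)"]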